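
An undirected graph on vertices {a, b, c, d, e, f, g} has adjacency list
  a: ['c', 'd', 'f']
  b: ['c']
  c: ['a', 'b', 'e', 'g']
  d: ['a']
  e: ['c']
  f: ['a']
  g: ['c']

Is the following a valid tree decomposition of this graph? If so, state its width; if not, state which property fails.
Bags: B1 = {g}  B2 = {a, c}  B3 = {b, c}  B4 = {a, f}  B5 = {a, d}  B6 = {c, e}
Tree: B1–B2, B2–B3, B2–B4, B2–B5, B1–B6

A tree decomposition must satisfy three properties: every vertex lies in some bag; for every edge, both endpoints lie together in some bag; and for every vertex, the bags containing it form a connected subtree. Here edge (c,g) lies in no bag, so the decomposition is invalid.

No — edge (c,g) lies in no bag.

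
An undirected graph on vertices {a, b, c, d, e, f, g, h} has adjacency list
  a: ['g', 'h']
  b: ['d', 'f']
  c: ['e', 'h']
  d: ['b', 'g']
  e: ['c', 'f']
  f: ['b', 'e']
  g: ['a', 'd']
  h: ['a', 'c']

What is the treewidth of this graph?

2

A width-2 tree decomposition is:
Bags: B1 = {a, d, g}  B2 = {a, d, h}  B3 = {c, d, h}  B4 = {c, d, e}  B5 = {d, e, f}  B6 = {b, d, f}
Tree: B1–B2, B2–B3, B3–B4, B4–B5, B5–B6
The largest bag has 3 vertices, giving width 2; this decomposition certifies tw(G) ≤ 2. Since d–g–a–h–c–e–f–b–d is a cycle in G, G is not acyclic. Forests are exactly the graphs of treewidth ≤ 1, so tw(G) ≥ 2. Hence tw(G) = 2 exactly.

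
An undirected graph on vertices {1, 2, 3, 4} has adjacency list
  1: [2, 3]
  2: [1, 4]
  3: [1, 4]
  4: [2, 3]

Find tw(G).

A width-2 tree decomposition is:
Bags: B1 = {2, 3, 4}  B2 = {1, 2, 3}
Tree: B1–B2
The largest bag has 3 vertices, giving width 2; this decomposition certifies tw(G) ≤ 2. Since 3–4–2–1–3 is a cycle in G, G is not acyclic. Forests are exactly the graphs of treewidth ≤ 1, so tw(G) ≥ 2. Therefore the treewidth is 2.

2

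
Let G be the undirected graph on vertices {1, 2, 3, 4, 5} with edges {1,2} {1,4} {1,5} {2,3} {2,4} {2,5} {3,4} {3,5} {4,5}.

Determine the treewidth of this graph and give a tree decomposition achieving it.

Treewidth 3.
Bags: B1 = {1, 2, 4, 5}  B2 = {2, 3, 4, 5}
Tree: B1–B2

The largest bag has 4 vertices, giving width 3; this decomposition certifies tw(G) ≤ 3. Conversely, {1, 2, 4, 5} is a clique of size 4, and the vertices of any clique must share a bag in every tree decomposition; so some bag has ≥ 4 vertices and tw(G) ≥ 3. Combining the bounds, tw(G) = 3.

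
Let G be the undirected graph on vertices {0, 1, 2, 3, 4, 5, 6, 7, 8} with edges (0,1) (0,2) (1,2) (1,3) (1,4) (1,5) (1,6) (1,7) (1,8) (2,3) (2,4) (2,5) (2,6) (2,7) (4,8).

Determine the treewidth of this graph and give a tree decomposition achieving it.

Treewidth 2.
One such decomposition:
Bags: B1 = {1, 2, 3}  B2 = {1, 2, 4}  B3 = {1, 2, 5}  B4 = {1, 4, 8}  B5 = {1, 2, 6}  B6 = {1, 2, 7}  B7 = {0, 1, 2}
Tree: B1–B2, B1–B3, B2–B4, B3–B5, B5–B6, B3–B7

The largest bag has 3 vertices, giving width 2; this decomposition certifies tw(G) ≤ 2. For the lower bound, the 3 vertices {1, 4, 8} are pairwise adjacent, and any tree decomposition puts a clique entirely inside one bag — forcing width ≥ 2. The upper and lower bounds meet at 2, so that is the treewidth.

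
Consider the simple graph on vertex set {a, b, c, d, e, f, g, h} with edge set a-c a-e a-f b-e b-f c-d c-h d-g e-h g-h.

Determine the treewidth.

2

A width-2 tree decomposition is:
Bags: B1 = {d, g, h}  B2 = {c, d, h}  B3 = {c, e, h}  B4 = {a, c, e}  B5 = {a, b, e}  B6 = {a, b, f}
Tree: B1–B2, B2–B3, B3–B4, B4–B5, B5–B6
The largest bag has 3 vertices, giving width 2; this decomposition certifies tw(G) ≤ 2. For the lower bound, G contains the cycle g–d–c–h–g, so G is not a forest; only forests have treewidth ≤ 1, hence tw(G) ≥ 2. Therefore the treewidth is 2.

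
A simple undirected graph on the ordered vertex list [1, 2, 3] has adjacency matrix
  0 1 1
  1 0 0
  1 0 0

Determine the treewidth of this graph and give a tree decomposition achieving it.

Each bag holds 2 vertices, so the decomposition has width 1, which upper-bounds the treewidth. Since G has at least one edge (e.g. 3–1), it is not an edgeless graph, so tw(G) ≥ 1. The upper and lower bounds meet at 1, so that is the treewidth.

Treewidth 1.
Bags: B1 = {1, 3}  B2 = {1, 2}
Tree: B1–B2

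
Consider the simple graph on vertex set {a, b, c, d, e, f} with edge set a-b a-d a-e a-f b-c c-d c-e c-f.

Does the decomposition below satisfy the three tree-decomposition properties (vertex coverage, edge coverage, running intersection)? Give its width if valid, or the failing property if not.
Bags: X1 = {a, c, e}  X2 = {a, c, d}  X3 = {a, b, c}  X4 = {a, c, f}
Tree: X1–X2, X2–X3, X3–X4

Vertex coverage: the bags together contain {a, b, c, d, e, f}, the full vertex set. Edge coverage: each edge of G has both endpoints in at least one bag. Running intersection: for every vertex, the bags containing it form a connected subtree. All three properties hold, so this is a valid tree decomposition of width max|bag| − 1 = 2, and hence tw(G) ≤ 2.

Yes; width 2.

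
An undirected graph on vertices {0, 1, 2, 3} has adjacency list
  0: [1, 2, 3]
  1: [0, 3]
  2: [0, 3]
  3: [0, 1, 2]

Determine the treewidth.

A width-2 tree decomposition is:
Bags: B1 = {0, 2, 3}  B2 = {0, 1, 3}
Tree: B1–B2
Each bag holds 3 vertices, so the decomposition has width 2, which upper-bounds the treewidth. Conversely, {0, 1, 3} is a clique of size 3, and the vertices of any clique must share a bag in every tree decomposition; so some bag has ≥ 3 vertices and tw(G) ≥ 2. Combining the bounds, tw(G) = 2.

2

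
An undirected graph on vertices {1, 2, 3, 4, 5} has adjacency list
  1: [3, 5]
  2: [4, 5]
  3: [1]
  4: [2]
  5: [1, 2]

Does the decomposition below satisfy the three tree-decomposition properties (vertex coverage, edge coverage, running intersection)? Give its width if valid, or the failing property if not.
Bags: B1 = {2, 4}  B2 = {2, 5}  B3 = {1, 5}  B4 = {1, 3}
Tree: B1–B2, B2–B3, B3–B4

Yes; width 1.

Checking the three conditions: (i) the bags cover all of {1, 2, 3, 4, 5}; (ii) for each edge, some bag contains both endpoints; (iii) the bags containing any fixed vertex form a subtree. All hold, so the decomposition is valid with width 2 − 1 = 1.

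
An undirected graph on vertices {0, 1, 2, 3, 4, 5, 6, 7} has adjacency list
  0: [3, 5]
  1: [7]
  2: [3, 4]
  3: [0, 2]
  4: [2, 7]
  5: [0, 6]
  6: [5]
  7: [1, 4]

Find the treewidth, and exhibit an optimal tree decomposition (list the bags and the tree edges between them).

Each bag holds 2 vertices, so the decomposition has width 1, which upper-bounds the treewidth. Since G has at least one edge (e.g. 6–5), it is not an edgeless graph, so tw(G) ≥ 1. Combining the bounds, tw(G) = 1.

Treewidth 1.
One such decomposition:
Bags: B1 = {5, 6}  B2 = {0, 5}  B3 = {0, 3}  B4 = {2, 3}  B5 = {2, 4}  B6 = {4, 7}  B7 = {1, 7}
Tree: B1–B2, B2–B3, B3–B4, B4–B5, B5–B6, B6–B7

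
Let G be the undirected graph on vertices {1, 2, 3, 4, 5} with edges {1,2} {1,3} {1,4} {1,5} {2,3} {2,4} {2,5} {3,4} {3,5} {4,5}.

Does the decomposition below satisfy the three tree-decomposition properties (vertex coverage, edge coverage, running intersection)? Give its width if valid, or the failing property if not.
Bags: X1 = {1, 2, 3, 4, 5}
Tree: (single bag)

Checking the three conditions: (i) the bags cover all of {1, 2, 3, 4, 5}; (ii) for each edge, some bag contains both endpoints; (iii) the bags containing any fixed vertex form a subtree. All hold, so the decomposition is valid with width 5 − 1 = 4.

Yes; width 4.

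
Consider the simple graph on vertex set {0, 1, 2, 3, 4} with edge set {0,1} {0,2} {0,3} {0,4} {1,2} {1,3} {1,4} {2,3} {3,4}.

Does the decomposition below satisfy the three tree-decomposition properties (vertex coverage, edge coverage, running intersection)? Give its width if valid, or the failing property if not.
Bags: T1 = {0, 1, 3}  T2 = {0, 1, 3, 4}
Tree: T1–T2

A tree decomposition must satisfy three properties: every vertex lies in some bag; for every edge, both endpoints lie together in some bag; and for every vertex, the bags containing it form a connected subtree. Here vertex 2 appears in no bag, so the decomposition is invalid.

No — vertex 2 appears in no bag.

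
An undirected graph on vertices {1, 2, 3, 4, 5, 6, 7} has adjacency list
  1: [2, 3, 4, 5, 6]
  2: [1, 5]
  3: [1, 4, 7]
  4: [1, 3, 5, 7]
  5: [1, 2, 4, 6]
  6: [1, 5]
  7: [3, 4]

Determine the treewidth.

2

A width-2 tree decomposition is:
Bags: B1 = {1, 3, 4}  B2 = {3, 4, 7}  B3 = {1, 4, 5}  B4 = {1, 5, 6}  B5 = {1, 2, 5}
Tree: B1–B2, B1–B3, B3–B4, B3–B5
Each bag holds 3 vertices, so the decomposition has width 2, which upper-bounds the treewidth. For the lower bound, the 3 vertices {1, 3, 4} are pairwise adjacent, and any tree decomposition puts a clique entirely inside one bag — forcing width ≥ 2. Hence tw(G) = 2 exactly.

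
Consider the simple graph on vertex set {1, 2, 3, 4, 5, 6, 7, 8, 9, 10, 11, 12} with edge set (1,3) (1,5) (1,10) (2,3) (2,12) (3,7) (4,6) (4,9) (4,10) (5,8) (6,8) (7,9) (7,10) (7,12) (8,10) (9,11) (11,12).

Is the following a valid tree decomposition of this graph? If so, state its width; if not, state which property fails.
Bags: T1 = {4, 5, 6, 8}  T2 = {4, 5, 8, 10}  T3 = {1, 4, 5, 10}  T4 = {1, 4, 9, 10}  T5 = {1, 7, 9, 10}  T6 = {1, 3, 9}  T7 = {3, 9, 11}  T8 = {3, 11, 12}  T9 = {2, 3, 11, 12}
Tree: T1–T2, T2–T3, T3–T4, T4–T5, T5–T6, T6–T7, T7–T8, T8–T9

A tree decomposition must satisfy three properties: every vertex lies in some bag; for every edge, both endpoints lie together in some bag; and for every vertex, the bags containing it form a connected subtree. Here edge (7,3) lies in no bag, so the decomposition is invalid.

No — edge (7,3) lies in no bag.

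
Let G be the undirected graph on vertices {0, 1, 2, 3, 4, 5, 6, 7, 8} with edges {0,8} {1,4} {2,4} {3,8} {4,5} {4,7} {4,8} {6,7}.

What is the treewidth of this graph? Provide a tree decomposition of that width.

Every bag has size at most 2, so the width is 2 − 1 = 1 and tw(G) ≤ 1. Since G has at least one edge (e.g. 4–8), it is not an edgeless graph, so tw(G) ≥ 1. Therefore the treewidth is 1.

Treewidth 1.
One optimal decomposition is:
Bags: B1 = {4, 8}  B2 = {4, 5}  B3 = {2, 4}  B4 = {4, 7}  B5 = {3, 8}  B6 = {1, 4}  B7 = {0, 8}  B8 = {6, 7}
Tree: B1–B2, B1–B3, B2–B4, B1–B5, B2–B6, B5–B7, B4–B8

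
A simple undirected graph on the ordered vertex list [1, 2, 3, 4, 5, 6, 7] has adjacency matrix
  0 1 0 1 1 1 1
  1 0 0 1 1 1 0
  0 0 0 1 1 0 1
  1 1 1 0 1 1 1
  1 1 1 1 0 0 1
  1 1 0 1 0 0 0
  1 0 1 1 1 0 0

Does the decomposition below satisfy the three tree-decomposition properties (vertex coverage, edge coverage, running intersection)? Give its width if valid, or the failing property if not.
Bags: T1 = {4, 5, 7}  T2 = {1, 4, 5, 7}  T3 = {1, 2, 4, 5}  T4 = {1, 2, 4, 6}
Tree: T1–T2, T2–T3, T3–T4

No — vertex 3 appears in no bag.

A tree decomposition must satisfy three properties: every vertex lies in some bag; for every edge, both endpoints lie together in some bag; and for every vertex, the bags containing it form a connected subtree. Here vertex 3 appears in no bag, so the decomposition is invalid.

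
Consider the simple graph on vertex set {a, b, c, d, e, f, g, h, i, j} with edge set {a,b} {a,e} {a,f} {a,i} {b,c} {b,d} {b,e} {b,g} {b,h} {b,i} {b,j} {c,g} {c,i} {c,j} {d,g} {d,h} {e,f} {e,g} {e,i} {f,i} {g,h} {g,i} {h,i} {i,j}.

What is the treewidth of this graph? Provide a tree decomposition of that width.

Treewidth 3.
One optimal decomposition is:
Bags: B1 = {a, b, e, i}  B2 = {b, e, g, i}  B3 = {b, g, h, i}  B4 = {b, c, g, i}  B5 = {b, d, g, h}  B6 = {a, e, f, i}  B7 = {b, c, i, j}
Tree: B1–B2, B2–B3, B3–B4, B3–B5, B1–B6, B4–B7

Every bag has size at most 4, so the width is 4 − 1 = 3 and tw(G) ≤ 3. Conversely, {a, e, f, i} is a clique of size 4, and the vertices of any clique must share a bag in every tree decomposition; so some bag has ≥ 4 vertices and tw(G) ≥ 3. Therefore the treewidth is 3.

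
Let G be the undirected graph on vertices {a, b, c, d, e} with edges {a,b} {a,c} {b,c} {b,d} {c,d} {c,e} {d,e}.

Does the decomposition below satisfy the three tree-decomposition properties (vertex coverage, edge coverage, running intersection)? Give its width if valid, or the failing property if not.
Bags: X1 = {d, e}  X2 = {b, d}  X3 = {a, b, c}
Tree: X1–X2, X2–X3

No — edge (e,c) lies in no bag.

A tree decomposition must satisfy three properties: every vertex lies in some bag; for every edge, both endpoints lie together in some bag; and for every vertex, the bags containing it form a connected subtree. Here edge (e,c) lies in no bag, so the decomposition is invalid.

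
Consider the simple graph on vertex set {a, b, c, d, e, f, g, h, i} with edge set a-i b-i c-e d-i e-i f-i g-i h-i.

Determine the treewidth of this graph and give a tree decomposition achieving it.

Treewidth 1.
One optimal decomposition is:
Bags: B1 = {e, i}  B2 = {g, i}  B3 = {c, e}  B4 = {d, i}  B5 = {f, i}  B6 = {h, i}  B7 = {a, i}  B8 = {b, i}
Tree: B1–B2, B1–B3, B1–B4, B4–B5, B2–B6, B4–B7, B6–B8

Every bag has size at most 2, so the width is 2 − 1 = 1 and tw(G) ≤ 1. G has an edge, so its treewidth is at least 1. Combining the bounds, tw(G) = 1.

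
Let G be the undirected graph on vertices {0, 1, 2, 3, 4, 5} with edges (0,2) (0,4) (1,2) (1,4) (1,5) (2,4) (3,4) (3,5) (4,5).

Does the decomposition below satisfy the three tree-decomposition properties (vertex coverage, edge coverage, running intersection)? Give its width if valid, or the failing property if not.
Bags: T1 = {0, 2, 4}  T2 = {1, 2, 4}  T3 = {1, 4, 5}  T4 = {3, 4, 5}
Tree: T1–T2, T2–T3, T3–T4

Yes; width 2.

Vertex coverage: the bags together contain {0, 1, 2, 3, 4, 5}, the full vertex set. Edge coverage: each edge of G has both endpoints in at least one bag. Running intersection: for every vertex, the bags containing it form a connected subtree. All three properties hold, so this is a valid tree decomposition of width max|bag| − 1 = 2, and hence tw(G) ≤ 2.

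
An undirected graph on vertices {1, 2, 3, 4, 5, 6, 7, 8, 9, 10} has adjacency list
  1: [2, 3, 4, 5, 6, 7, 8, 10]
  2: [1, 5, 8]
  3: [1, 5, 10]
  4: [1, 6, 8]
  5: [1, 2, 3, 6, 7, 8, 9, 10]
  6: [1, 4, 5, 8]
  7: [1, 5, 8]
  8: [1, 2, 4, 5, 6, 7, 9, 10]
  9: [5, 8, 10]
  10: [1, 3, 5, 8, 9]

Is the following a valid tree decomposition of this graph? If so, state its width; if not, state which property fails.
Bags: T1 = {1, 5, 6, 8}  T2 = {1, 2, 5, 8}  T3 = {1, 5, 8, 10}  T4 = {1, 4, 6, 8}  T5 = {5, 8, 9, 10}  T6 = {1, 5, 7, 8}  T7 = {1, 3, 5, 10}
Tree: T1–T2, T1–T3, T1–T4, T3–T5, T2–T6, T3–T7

Yes; width 3.

Every vertex of G appears in some bag (union = {1, 2, 3, 4, 5, 6, 7, 8, 9, 10}); every edge is covered by a bag; and for each vertex v the set of bags containing v is connected in the bag tree. The decomposition is therefore valid. The largest bag has 4 vertices, so the width is 3.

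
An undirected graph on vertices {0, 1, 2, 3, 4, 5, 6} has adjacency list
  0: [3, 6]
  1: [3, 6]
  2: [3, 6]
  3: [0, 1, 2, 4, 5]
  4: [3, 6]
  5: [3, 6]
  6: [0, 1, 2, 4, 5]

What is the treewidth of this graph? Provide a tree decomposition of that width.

Every bag has size at most 3, so the width is 3 − 1 = 2 and tw(G) ≤ 2. Since 6–5–3–0–6 is a cycle in G, G is not acyclic. Forests are exactly the graphs of treewidth ≤ 1, so tw(G) ≥ 2. The upper and lower bounds meet at 2, so that is the treewidth.

Treewidth 2.
One optimal decomposition is:
Bags: B1 = {3, 5, 6}  B2 = {0, 3, 6}  B3 = {1, 3, 6}  B4 = {2, 3, 6}  B5 = {3, 4, 6}
Tree: B1–B2, B2–B3, B3–B4, B4–B5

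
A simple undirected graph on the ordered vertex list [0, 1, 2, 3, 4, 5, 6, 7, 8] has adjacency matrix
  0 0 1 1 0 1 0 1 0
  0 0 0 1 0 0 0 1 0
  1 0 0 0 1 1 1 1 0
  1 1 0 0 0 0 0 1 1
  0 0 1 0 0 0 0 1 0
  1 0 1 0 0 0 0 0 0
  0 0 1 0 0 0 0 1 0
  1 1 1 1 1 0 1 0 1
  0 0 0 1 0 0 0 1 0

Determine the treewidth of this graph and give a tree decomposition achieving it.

Treewidth 2.
Bags: B1 = {0, 2, 7}  B2 = {0, 2, 5}  B3 = {0, 3, 7}  B4 = {2, 4, 7}  B5 = {2, 6, 7}  B6 = {1, 3, 7}  B7 = {3, 7, 8}
Tree: B1–B2, B1–B3, B1–B4, B4–B5, B3–B6, B3–B7

Every bag has size at most 3, so the width is 3 − 1 = 2 and tw(G) ≤ 2. On the other hand G contains the 3-clique {0, 2, 5}. A clique must lie in a single bag of any decomposition, so no decomposition can have width below 2. Therefore the treewidth is 2.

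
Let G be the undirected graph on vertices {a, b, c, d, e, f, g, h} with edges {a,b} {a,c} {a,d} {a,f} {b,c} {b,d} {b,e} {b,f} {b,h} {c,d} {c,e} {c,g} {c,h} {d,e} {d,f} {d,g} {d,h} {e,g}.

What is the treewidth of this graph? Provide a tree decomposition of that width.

Treewidth 3.
One such decomposition:
Bags: B1 = {b, c, d, e}  B2 = {c, d, e, g}  B3 = {b, c, d, h}  B4 = {a, b, c, d}  B5 = {a, b, d, f}
Tree: B1–B2, B1–B3, B3–B4, B4–B5

Each bag holds 4 vertices, so the decomposition has width 3, which upper-bounds the treewidth. Conversely, {c, d, e, g} is a clique of size 4, and the vertices of any clique must share a bag in every tree decomposition; so some bag has ≥ 4 vertices and tw(G) ≥ 3. The upper and lower bounds meet at 3, so that is the treewidth.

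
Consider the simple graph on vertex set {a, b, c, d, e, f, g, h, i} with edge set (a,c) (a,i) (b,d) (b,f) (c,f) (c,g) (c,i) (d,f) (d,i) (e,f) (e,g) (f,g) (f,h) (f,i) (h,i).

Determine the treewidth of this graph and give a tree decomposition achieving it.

Treewidth 2.
One optimal decomposition is:
Bags: B1 = {c, f, i}  B2 = {d, f, i}  B3 = {b, d, f}  B4 = {c, f, g}  B5 = {a, c, i}  B6 = {e, f, g}  B7 = {f, h, i}
Tree: B1–B2, B2–B3, B1–B4, B1–B5, B4–B6, B2–B7

The largest bag has 3 vertices, giving width 2; this decomposition certifies tw(G) ≤ 2. For the lower bound, the 3 vertices {a, c, i} are pairwise adjacent, and any tree decomposition puts a clique entirely inside one bag — forcing width ≥ 2. Combining the bounds, tw(G) = 2.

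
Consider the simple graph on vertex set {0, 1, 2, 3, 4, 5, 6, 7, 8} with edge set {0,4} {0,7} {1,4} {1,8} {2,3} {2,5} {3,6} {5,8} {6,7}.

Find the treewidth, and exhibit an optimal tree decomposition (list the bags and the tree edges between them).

Treewidth 2.
One such decomposition:
Bags: B1 = {1, 4, 8}  B2 = {4, 5, 8}  B3 = {2, 4, 5}  B4 = {2, 3, 4}  B5 = {3, 4, 6}  B6 = {4, 6, 7}  B7 = {0, 4, 7}
Tree: B1–B2, B2–B3, B3–B4, B4–B5, B5–B6, B6–B7

The largest bag has 3 vertices, giving width 2; this decomposition certifies tw(G) ≤ 2. Since 4–1–8–5–2–3–6–7–0–4 is a cycle in G, G is not acyclic. Forests are exactly the graphs of treewidth ≤ 1, so tw(G) ≥ 2. Hence tw(G) = 2 exactly.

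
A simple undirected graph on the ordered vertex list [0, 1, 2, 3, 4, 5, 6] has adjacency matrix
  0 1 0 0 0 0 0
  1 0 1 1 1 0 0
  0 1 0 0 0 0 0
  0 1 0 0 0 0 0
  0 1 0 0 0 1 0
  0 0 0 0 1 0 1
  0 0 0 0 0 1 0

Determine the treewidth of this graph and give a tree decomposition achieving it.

The largest bag has 2 vertices, giving width 1; this decomposition certifies tw(G) ≤ 1. G has an edge, so its treewidth is at least 1. Combining the bounds, tw(G) = 1.

Treewidth 1.
One optimal decomposition is:
Bags: B1 = {1, 3}  B2 = {1, 2}  B3 = {1, 4}  B4 = {0, 1}  B5 = {4, 5}  B6 = {5, 6}
Tree: B1–B2, B2–B3, B2–B4, B3–B5, B5–B6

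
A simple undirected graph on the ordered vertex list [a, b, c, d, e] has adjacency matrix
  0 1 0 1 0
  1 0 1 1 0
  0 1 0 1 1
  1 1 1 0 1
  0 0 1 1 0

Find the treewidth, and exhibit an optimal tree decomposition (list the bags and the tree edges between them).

Every bag has size at most 3, so the width is 3 − 1 = 2 and tw(G) ≤ 2. On the other hand G contains the 3-clique {c, d, e}. A clique must lie in a single bag of any decomposition, so no decomposition can have width below 2. Combining the bounds, tw(G) = 2.

Treewidth 2.
One optimal decomposition is:
Bags: B1 = {b, c, d}  B2 = {a, b, d}  B3 = {c, d, e}
Tree: B1–B2, B1–B3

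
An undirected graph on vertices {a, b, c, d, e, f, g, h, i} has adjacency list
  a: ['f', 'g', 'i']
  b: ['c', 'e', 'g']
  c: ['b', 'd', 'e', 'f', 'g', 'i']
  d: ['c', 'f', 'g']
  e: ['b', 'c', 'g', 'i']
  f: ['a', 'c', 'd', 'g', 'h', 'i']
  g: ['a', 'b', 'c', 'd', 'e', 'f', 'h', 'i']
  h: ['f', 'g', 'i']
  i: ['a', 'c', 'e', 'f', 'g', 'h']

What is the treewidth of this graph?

3

A width-3 tree decomposition is:
Bags: B1 = {c, e, g, i}  B2 = {b, c, e, g}  B3 = {c, f, g, i}  B4 = {c, d, f, g}  B5 = {a, f, g, i}  B6 = {f, g, h, i}
Tree: B1–B2, B1–B3, B3–B4, B3–B5, B3–B6
Every bag has size at most 4, so the width is 4 − 1 = 3 and tw(G) ≤ 3. Conversely, {b, c, e, g} is a clique of size 4, and the vertices of any clique must share a bag in every tree decomposition; so some bag has ≥ 4 vertices and tw(G) ≥ 3. Hence tw(G) = 3 exactly.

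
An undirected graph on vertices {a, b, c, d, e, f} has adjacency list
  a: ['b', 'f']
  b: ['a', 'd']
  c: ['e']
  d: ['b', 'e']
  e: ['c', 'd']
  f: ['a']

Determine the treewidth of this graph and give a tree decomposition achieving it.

Treewidth 1.
Bags: B1 = {a, f}  B2 = {a, b}  B3 = {b, d}  B4 = {d, e}  B5 = {c, e}
Tree: B1–B2, B2–B3, B3–B4, B4–B5

Each bag holds 2 vertices, so the decomposition has width 1, which upper-bounds the treewidth. Any graph with an edge has treewidth ≥ 1, and G has the edge f–a. The upper and lower bounds meet at 1, so that is the treewidth.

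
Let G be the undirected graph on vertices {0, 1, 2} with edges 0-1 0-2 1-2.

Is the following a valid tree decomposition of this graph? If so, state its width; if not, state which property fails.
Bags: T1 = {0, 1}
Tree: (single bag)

A tree decomposition must satisfy three properties: every vertex lies in some bag; for every edge, both endpoints lie together in some bag; and for every vertex, the bags containing it form a connected subtree. Here vertex 2 appears in no bag, so the decomposition is invalid.

No — vertex 2 appears in no bag.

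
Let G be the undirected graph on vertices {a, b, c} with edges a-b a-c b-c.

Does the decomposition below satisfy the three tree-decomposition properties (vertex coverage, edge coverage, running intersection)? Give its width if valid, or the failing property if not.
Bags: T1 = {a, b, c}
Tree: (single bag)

Every vertex of G appears in some bag (union = {a, b, c}); every edge is covered by a bag; and for each vertex v the set of bags containing v is connected in the bag tree. The decomposition is therefore valid. The largest bag has 3 vertices, so the width is 2.

Yes; width 2.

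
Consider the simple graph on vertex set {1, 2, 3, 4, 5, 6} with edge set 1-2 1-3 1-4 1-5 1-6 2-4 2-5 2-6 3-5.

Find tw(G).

A width-2 tree decomposition is:
Bags: B1 = {1, 3, 5}  B2 = {1, 2, 5}  B3 = {1, 2, 4}  B4 = {1, 2, 6}
Tree: B1–B2, B2–B3, B3–B4
The largest bag has 3 vertices, giving width 2; this decomposition certifies tw(G) ≤ 2. On the other hand G contains the 3-clique {1, 2, 4}. A clique must lie in a single bag of any decomposition, so no decomposition can have width below 2. The upper and lower bounds meet at 2, so that is the treewidth.

2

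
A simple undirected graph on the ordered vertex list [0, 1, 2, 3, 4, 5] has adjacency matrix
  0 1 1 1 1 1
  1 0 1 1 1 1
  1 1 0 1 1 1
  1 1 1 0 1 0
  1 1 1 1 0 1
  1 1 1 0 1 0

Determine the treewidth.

4

A width-4 tree decomposition is:
Bags: B1 = {0, 1, 2, 4, 5}  B2 = {0, 1, 2, 3, 4}
Tree: B1–B2
The largest bag has 5 vertices, giving width 4; this decomposition certifies tw(G) ≤ 4. For the lower bound, the 5 vertices {0, 1, 2, 3, 4} are pairwise adjacent, and any tree decomposition puts a clique entirely inside one bag — forcing width ≥ 4. The upper and lower bounds meet at 4, so that is the treewidth.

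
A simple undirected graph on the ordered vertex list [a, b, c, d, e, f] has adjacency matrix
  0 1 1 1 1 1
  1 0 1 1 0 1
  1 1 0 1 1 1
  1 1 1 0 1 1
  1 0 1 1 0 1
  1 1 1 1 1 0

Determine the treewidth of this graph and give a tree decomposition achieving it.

Each bag holds 5 vertices, so the decomposition has width 4, which upper-bounds the treewidth. Conversely, {a, c, d, e, f} is a clique of size 5, and the vertices of any clique must share a bag in every tree decomposition; so some bag has ≥ 5 vertices and tw(G) ≥ 4. Combining the bounds, tw(G) = 4.

Treewidth 4.
One optimal decomposition is:
Bags: B1 = {a, c, d, e, f}  B2 = {a, b, c, d, f}
Tree: B1–B2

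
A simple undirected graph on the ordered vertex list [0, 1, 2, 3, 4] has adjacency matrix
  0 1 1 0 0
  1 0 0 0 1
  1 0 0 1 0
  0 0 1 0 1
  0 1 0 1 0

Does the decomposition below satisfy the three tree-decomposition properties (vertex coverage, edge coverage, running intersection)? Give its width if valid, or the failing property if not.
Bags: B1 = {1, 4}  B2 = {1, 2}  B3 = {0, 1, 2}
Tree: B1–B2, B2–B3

A tree decomposition must satisfy three properties: every vertex lies in some bag; for every edge, both endpoints lie together in some bag; and for every vertex, the bags containing it form a connected subtree. Here vertex 3 appears in no bag, so the decomposition is invalid.

No — vertex 3 appears in no bag.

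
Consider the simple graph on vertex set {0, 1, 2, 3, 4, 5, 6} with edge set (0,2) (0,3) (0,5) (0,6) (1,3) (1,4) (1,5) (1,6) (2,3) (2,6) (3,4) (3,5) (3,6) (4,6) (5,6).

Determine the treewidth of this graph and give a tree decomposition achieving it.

Treewidth 3.
One optimal decomposition is:
Bags: B1 = {1, 3, 5, 6}  B2 = {0, 3, 5, 6}  B3 = {1, 3, 4, 6}  B4 = {0, 2, 3, 6}
Tree: B1–B2, B1–B3, B2–B4

Each bag holds 4 vertices, so the decomposition has width 3, which upper-bounds the treewidth. Conversely, {0, 2, 3, 6} is a clique of size 4, and the vertices of any clique must share a bag in every tree decomposition; so some bag has ≥ 4 vertices and tw(G) ≥ 3. Hence tw(G) = 3 exactly.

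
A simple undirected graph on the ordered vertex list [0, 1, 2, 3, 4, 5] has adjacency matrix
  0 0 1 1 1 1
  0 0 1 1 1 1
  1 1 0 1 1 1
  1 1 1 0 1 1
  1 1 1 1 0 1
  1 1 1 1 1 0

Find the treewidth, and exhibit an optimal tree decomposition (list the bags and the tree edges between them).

Treewidth 4.
One such decomposition:
Bags: B1 = {1, 2, 3, 4, 5}  B2 = {0, 2, 3, 4, 5}
Tree: B1–B2

The largest bag has 5 vertices, giving width 4; this decomposition certifies tw(G) ≤ 4. Conversely, {0, 2, 3, 4, 5} is a clique of size 5, and the vertices of any clique must share a bag in every tree decomposition; so some bag has ≥ 5 vertices and tw(G) ≥ 4. Therefore the treewidth is 4.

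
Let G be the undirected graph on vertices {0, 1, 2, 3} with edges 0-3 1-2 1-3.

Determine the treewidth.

A width-1 tree decomposition is:
Bags: B1 = {1, 3}  B2 = {0, 3}  B3 = {1, 2}
Tree: B1–B2, B1–B3
Every bag has size at most 2, so the width is 2 − 1 = 1 and tw(G) ≤ 1. Since G has at least one edge (e.g. 1–3), it is not an edgeless graph, so tw(G) ≥ 1. Hence tw(G) = 1 exactly.

1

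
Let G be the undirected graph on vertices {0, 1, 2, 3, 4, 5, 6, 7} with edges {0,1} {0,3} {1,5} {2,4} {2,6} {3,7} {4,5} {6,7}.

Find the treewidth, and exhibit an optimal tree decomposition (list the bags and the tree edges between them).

Every bag has size at most 3, so the width is 3 − 1 = 2 and tw(G) ≤ 2. For the lower bound, G contains the cycle 3–7–6–2–4–5–1–0–3, so G is not a forest; only forests have treewidth ≤ 1, hence tw(G) ≥ 2. The upper and lower bounds meet at 2, so that is the treewidth.

Treewidth 2.
One optimal decomposition is:
Bags: B1 = {3, 6, 7}  B2 = {2, 3, 6}  B3 = {2, 3, 4}  B4 = {3, 4, 5}  B5 = {1, 3, 5}  B6 = {0, 1, 3}
Tree: B1–B2, B2–B3, B3–B4, B4–B5, B5–B6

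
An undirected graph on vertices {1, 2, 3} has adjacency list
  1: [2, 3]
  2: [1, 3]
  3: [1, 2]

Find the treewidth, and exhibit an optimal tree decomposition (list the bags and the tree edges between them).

Treewidth 2.
One optimal decomposition is:
Bags: B1 = {1, 2, 3}
Tree: (single bag)

With just one bag of size 3, the width is 3 − 1 = 2, so tw(G) ≤ 2. For the lower bound, the 3 vertices {1, 2, 3} are pairwise adjacent, and any tree decomposition puts a clique entirely inside one bag — forcing width ≥ 2. Hence tw(G) = 2 exactly.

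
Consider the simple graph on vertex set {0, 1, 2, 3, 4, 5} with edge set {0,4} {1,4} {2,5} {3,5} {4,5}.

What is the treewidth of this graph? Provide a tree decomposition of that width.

Treewidth 1.
Bags: B1 = {4, 5}  B2 = {3, 5}  B3 = {0, 4}  B4 = {2, 5}  B5 = {1, 4}
Tree: B1–B2, B1–B3, B2–B4, B3–B5

The largest bag has 2 vertices, giving width 1; this decomposition certifies tw(G) ≤ 1. Since G has at least one edge (e.g. 5–4), it is not an edgeless graph, so tw(G) ≥ 1. Hence tw(G) = 1 exactly.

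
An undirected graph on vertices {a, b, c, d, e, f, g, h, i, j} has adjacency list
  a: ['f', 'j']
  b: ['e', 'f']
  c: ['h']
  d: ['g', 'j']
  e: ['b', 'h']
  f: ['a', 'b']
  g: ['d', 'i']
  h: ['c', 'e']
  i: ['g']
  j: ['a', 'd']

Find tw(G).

1

A width-1 tree decomposition is:
Bags: B1 = {c, h}  B2 = {e, h}  B3 = {b, e}  B4 = {b, f}  B5 = {a, f}  B6 = {a, j}  B7 = {d, j}  B8 = {d, g}  B9 = {g, i}
Tree: B1–B2, B2–B3, B3–B4, B4–B5, B5–B6, B6–B7, B7–B8, B8–B9
Each bag holds 2 vertices, so the decomposition has width 1, which upper-bounds the treewidth. G has an edge, so its treewidth is at least 1. Therefore the treewidth is 1.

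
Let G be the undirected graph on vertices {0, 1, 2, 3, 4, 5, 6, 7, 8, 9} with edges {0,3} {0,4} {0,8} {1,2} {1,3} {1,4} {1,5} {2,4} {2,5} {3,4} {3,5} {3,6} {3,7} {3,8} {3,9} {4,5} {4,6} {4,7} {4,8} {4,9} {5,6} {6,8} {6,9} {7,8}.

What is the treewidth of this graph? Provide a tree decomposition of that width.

Every bag has size at most 4, so the width is 4 − 1 = 3 and tw(G) ≤ 3. For the lower bound, the 4 vertices {1, 2, 4, 5} are pairwise adjacent, and any tree decomposition puts a clique entirely inside one bag — forcing width ≥ 3. The upper and lower bounds meet at 3, so that is the treewidth.

Treewidth 3.
One such decomposition:
Bags: B1 = {0, 3, 4, 8}  B2 = {3, 4, 6, 8}  B3 = {3, 4, 5, 6}  B4 = {3, 4, 6, 9}  B5 = {3, 4, 7, 8}  B6 = {1, 3, 4, 5}  B7 = {1, 2, 4, 5}
Tree: B1–B2, B2–B3, B2–B4, B2–B5, B3–B6, B6–B7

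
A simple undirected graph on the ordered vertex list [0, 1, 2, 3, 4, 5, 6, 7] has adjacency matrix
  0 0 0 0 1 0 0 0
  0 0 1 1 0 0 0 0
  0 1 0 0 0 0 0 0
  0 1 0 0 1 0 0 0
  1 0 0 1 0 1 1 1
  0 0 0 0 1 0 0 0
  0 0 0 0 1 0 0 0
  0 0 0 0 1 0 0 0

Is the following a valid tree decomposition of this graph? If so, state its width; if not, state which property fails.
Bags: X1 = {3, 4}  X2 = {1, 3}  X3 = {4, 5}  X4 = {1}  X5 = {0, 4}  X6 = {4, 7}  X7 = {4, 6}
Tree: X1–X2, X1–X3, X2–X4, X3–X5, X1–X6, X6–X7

No — vertex 2 appears in no bag.

A tree decomposition must satisfy three properties: every vertex lies in some bag; for every edge, both endpoints lie together in some bag; and for every vertex, the bags containing it form a connected subtree. Here vertex 2 appears in no bag, so the decomposition is invalid.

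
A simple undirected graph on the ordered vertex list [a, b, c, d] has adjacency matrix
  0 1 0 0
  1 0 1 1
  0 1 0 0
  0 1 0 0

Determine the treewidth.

1

A width-1 tree decomposition is:
Bags: B1 = {a, b}  B2 = {b, d}  B3 = {b, c}
Tree: B1–B2, B2–B3
Every bag has size at most 2, so the width is 2 − 1 = 1 and tw(G) ≤ 1. Since G has at least one edge (e.g. b–a), it is not an edgeless graph, so tw(G) ≥ 1. The upper and lower bounds meet at 1, so that is the treewidth.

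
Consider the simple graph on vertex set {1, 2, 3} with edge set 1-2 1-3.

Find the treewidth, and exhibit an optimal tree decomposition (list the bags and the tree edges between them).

Treewidth 1.
Bags: B1 = {1, 2}  B2 = {1, 3}
Tree: B1–B2

Each bag holds 2 vertices, so the decomposition has width 1, which upper-bounds the treewidth. Any graph with an edge has treewidth ≥ 1, and G has the edge 2–1. Combining the bounds, tw(G) = 1.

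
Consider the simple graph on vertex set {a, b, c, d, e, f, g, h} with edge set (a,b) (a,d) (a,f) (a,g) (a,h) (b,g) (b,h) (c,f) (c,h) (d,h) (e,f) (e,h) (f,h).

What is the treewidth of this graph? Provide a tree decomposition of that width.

Each bag holds 3 vertices, so the decomposition has width 2, which upper-bounds the treewidth. Conversely, {a, b, g} is a clique of size 3, and the vertices of any clique must share a bag in every tree decomposition; so some bag has ≥ 3 vertices and tw(G) ≥ 2. Hence tw(G) = 2 exactly.

Treewidth 2.
One such decomposition:
Bags: B1 = {a, f, h}  B2 = {e, f, h}  B3 = {a, b, h}  B4 = {a, d, h}  B5 = {a, b, g}  B6 = {c, f, h}
Tree: B1–B2, B1–B3, B1–B4, B3–B5, B1–B6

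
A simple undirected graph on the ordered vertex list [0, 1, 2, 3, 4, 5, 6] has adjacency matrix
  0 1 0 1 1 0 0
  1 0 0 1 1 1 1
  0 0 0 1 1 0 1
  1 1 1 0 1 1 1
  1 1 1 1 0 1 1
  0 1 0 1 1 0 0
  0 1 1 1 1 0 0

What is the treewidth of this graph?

3

A width-3 tree decomposition is:
Bags: B1 = {0, 1, 3, 4}  B2 = {1, 3, 4, 6}  B3 = {2, 3, 4, 6}  B4 = {1, 3, 4, 5}
Tree: B1–B2, B2–B3, B2–B4
The largest bag has 4 vertices, giving width 3; this decomposition certifies tw(G) ≤ 3. On the other hand G contains the 4-clique {0, 1, 3, 4}. A clique must lie in a single bag of any decomposition, so no decomposition can have width below 3. Therefore the treewidth is 3.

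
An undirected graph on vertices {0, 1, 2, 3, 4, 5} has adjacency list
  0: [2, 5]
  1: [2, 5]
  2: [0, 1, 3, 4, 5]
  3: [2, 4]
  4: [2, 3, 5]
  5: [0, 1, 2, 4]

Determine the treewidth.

A width-2 tree decomposition is:
Bags: B1 = {2, 3, 4}  B2 = {2, 4, 5}  B3 = {0, 2, 5}  B4 = {1, 2, 5}
Tree: B1–B2, B2–B3, B2–B4
Every bag has size at most 3, so the width is 3 − 1 = 2 and tw(G) ≤ 2. For the lower bound, the 3 vertices {2, 3, 4} are pairwise adjacent, and any tree decomposition puts a clique entirely inside one bag — forcing width ≥ 2. The upper and lower bounds meet at 2, so that is the treewidth.

2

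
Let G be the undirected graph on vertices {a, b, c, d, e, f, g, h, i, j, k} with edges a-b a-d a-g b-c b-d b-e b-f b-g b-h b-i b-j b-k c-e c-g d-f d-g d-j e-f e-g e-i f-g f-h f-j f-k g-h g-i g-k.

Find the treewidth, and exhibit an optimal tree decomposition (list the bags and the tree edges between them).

Treewidth 3.
Bags: B1 = {b, d, f, g}  B2 = {b, e, f, g}  B3 = {b, e, g, i}  B4 = {b, f, g, k}  B5 = {a, b, d, g}  B6 = {b, c, e, g}  B7 = {b, d, f, j}  B8 = {b, f, g, h}
Tree: B1–B2, B2–B3, B2–B4, B1–B5, B3–B6, B1–B7, B2–B8

Every bag has size at most 4, so the width is 4 − 1 = 3 and tw(G) ≤ 3. On the other hand G contains the 4-clique {a, b, d, g}. A clique must lie in a single bag of any decomposition, so no decomposition can have width below 3. The upper and lower bounds meet at 3, so that is the treewidth.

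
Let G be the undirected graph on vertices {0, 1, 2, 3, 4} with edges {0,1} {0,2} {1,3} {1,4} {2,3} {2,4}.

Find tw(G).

A width-2 tree decomposition is:
Bags: B1 = {1, 2, 4}  B2 = {0, 1, 2}  B3 = {1, 2, 3}
Tree: B1–B2, B2–B3
Every bag has size at most 3, so the width is 3 − 1 = 2 and tw(G) ≤ 2. The edges 4–1–0–2–4 form a cycle, so G is not a tree and its treewidth is at least 2. The upper and lower bounds meet at 2, so that is the treewidth.

2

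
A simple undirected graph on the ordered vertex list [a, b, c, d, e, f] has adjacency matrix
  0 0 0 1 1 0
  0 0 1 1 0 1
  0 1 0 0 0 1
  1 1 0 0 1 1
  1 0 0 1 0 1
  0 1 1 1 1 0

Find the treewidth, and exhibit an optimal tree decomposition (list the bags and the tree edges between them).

Every bag has size at most 3, so the width is 3 − 1 = 2 and tw(G) ≤ 2. For the lower bound, the 3 vertices {d, e, f} are pairwise adjacent, and any tree decomposition puts a clique entirely inside one bag — forcing width ≥ 2. Combining the bounds, tw(G) = 2.

Treewidth 2.
Bags: B1 = {a, d, e}  B2 = {d, e, f}  B3 = {b, d, f}  B4 = {b, c, f}
Tree: B1–B2, B2–B3, B3–B4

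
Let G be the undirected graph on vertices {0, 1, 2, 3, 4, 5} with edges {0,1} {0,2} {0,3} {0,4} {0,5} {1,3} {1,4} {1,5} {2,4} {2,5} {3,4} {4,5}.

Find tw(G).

3

A width-3 tree decomposition is:
Bags: B1 = {0, 1, 3, 4}  B2 = {0, 1, 4, 5}  B3 = {0, 2, 4, 5}
Tree: B1–B2, B2–B3
Every bag has size at most 4, so the width is 4 − 1 = 3 and tw(G) ≤ 3. On the other hand G contains the 4-clique {0, 1, 3, 4}. A clique must lie in a single bag of any decomposition, so no decomposition can have width below 3. Therefore the treewidth is 3.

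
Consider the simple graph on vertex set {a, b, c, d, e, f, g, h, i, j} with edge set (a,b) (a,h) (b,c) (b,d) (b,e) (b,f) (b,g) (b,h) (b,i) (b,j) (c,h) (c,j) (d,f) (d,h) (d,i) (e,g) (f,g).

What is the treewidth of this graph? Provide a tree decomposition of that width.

The largest bag has 3 vertices, giving width 2; this decomposition certifies tw(G) ≤ 2. Conversely, {b, d, h} is a clique of size 3, and the vertices of any clique must share a bag in every tree decomposition; so some bag has ≥ 3 vertices and tw(G) ≥ 2. The upper and lower bounds meet at 2, so that is the treewidth.

Treewidth 2.
One such decomposition:
Bags: B1 = {b, d, h}  B2 = {b, d, f}  B3 = {b, d, i}  B4 = {b, c, h}  B5 = {b, c, j}  B6 = {b, f, g}  B7 = {a, b, h}  B8 = {b, e, g}
Tree: B1–B2, B2–B3, B1–B4, B4–B5, B2–B6, B1–B7, B6–B8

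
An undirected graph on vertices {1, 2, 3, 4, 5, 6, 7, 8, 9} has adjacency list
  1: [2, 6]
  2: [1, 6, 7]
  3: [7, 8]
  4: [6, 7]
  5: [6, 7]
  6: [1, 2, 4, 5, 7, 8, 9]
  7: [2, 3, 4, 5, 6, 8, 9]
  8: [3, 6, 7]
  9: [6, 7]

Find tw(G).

A width-2 tree decomposition is:
Bags: B1 = {2, 6, 7}  B2 = {6, 7, 9}  B3 = {6, 7, 8}  B4 = {1, 2, 6}  B5 = {5, 6, 7}  B6 = {4, 6, 7}  B7 = {3, 7, 8}
Tree: B1–B2, B1–B3, B1–B4, B1–B5, B2–B6, B3–B7
The largest bag has 3 vertices, giving width 2; this decomposition certifies tw(G) ≤ 2. For the lower bound, the 3 vertices {3, 7, 8} are pairwise adjacent, and any tree decomposition puts a clique entirely inside one bag — forcing width ≥ 2. Hence tw(G) = 2 exactly.

2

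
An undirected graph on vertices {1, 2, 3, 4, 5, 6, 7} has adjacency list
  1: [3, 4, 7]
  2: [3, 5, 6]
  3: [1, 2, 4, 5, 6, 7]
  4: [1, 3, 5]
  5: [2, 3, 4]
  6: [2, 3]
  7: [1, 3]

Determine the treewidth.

2

A width-2 tree decomposition is:
Bags: B1 = {1, 3, 4}  B2 = {1, 3, 7}  B3 = {3, 4, 5}  B4 = {2, 3, 5}  B5 = {2, 3, 6}
Tree: B1–B2, B1–B3, B3–B4, B4–B5
Each bag holds 3 vertices, so the decomposition has width 2, which upper-bounds the treewidth. Conversely, {1, 3, 4} is a clique of size 3, and the vertices of any clique must share a bag in every tree decomposition; so some bag has ≥ 3 vertices and tw(G) ≥ 2. Combining the bounds, tw(G) = 2.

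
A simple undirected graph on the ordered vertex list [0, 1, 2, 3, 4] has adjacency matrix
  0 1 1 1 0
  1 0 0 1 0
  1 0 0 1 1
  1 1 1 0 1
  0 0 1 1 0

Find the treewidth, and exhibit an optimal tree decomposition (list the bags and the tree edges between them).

Treewidth 2.
One optimal decomposition is:
Bags: B1 = {0, 2, 3}  B2 = {2, 3, 4}  B3 = {0, 1, 3}
Tree: B1–B2, B1–B3

Each bag holds 3 vertices, so the decomposition has width 2, which upper-bounds the treewidth. For the lower bound, the 3 vertices {0, 1, 3} are pairwise adjacent, and any tree decomposition puts a clique entirely inside one bag — forcing width ≥ 2. Combining the bounds, tw(G) = 2.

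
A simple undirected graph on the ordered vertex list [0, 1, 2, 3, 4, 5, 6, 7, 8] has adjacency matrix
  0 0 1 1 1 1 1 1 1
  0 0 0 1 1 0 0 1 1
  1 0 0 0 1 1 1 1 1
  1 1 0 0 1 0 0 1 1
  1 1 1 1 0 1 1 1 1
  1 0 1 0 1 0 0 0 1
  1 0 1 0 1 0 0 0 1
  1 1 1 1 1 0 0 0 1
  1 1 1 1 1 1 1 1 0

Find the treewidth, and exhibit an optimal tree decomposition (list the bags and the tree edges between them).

Every bag has size at most 5, so the width is 5 − 1 = 4 and tw(G) ≤ 4. On the other hand G contains the 5-clique {0, 2, 4, 5, 8}. A clique must lie in a single bag of any decomposition, so no decomposition can have width below 4. Therefore the treewidth is 4.

Treewidth 4.
Bags: B1 = {0, 3, 4, 7, 8}  B2 = {0, 2, 4, 7, 8}  B3 = {0, 2, 4, 6, 8}  B4 = {1, 3, 4, 7, 8}  B5 = {0, 2, 4, 5, 8}
Tree: B1–B2, B2–B3, B1–B4, B3–B5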